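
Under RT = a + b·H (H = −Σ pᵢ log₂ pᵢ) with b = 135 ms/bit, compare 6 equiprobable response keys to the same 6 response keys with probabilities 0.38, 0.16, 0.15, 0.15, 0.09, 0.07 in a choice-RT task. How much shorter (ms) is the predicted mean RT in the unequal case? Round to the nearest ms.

Equiprobable entropy H₀ = log₂ 6 = 2.5850 bits.
Skewed entropy H = −Σ pᵢ log₂ pᵢ = 2.3558 bits.
ΔRT = b·(H₀ − H) = 135 × 0.2292 = 30.94 ms.

31 ms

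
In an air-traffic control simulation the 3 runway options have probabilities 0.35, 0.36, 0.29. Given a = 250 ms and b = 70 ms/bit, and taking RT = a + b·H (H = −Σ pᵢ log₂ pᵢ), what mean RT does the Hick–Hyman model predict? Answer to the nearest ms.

361 ms

Entropy contributions −pᵢ log₂ pᵢ: 0.5301, 0.5306, 0.5179; sum H = 1.5786 bits.
RT = a + bH = 250 + 70·1.5786 = 360.50 ms.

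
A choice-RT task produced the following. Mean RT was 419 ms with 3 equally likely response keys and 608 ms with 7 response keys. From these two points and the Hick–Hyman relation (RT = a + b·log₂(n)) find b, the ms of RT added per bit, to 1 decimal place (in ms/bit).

154.6 ms/bit

Slope: b = (608 − 419) / (log₂ 7 − log₂ 3) = 189/1.2224 = 154.615 ms/bit.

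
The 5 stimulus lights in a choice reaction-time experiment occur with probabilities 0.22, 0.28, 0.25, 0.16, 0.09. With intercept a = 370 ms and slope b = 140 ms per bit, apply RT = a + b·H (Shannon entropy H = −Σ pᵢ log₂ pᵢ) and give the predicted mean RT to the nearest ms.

682 ms

Entropy contributions −pᵢ log₂ pᵢ: 0.4806, 0.5142, 0.5000, 0.4230, 0.3127; sum H = 2.2305 bits.
RT = a + bH = 370 + 140·2.2305 = 682.27 ms.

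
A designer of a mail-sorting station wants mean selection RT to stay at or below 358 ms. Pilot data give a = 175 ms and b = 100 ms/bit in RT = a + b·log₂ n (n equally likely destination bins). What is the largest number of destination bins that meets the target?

Set 175 + 100·log₂ n ≤ 358 → log₂ n ≤ (358 − 175)/100 = 1.8300.
So n ≤ 2^1.8300 = 3.555; the largest integer n is 3.

3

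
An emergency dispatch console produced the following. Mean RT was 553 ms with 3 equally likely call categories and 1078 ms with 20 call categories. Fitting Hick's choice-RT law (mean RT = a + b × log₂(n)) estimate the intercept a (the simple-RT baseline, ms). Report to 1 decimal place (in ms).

249.0 ms

Slope: b = (1078 − 553) / (log₂ 20 − log₂ 3) = 525/2.7370 = 191.818 ms/bit.
Intercept: a = 553 − 191.818·log₂(3) = 248.975 ms.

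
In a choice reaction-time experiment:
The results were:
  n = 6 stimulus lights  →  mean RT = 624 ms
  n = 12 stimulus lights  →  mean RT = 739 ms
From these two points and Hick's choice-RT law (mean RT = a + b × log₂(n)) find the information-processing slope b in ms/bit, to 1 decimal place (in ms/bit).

The slope on a log₂ axis is (739 − 624) / (3.5850 − 2.5850) = 115.000 ms/bit.

115.0 ms/bit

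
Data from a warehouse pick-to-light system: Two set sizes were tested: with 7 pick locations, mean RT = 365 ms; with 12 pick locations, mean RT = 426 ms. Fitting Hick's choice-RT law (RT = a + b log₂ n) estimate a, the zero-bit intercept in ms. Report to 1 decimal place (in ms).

Slope: b = (426 − 365) / (log₂ 12 − log₂ 7) = 61/0.7776 = 78.446 ms/bit.
Intercept: a = 365 − 78.446·log₂(7) = 144.775 ms.

144.8 ms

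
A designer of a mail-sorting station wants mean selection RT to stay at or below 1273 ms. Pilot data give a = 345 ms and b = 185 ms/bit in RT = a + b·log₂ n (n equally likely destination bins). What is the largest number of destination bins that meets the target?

Set 345 + 185·log₂ n ≤ 1273 → log₂ n ≤ (1273 − 345)/185 = 5.0162.
So n ≤ 2^5.0162 = 32.362; the largest integer n is 32.

32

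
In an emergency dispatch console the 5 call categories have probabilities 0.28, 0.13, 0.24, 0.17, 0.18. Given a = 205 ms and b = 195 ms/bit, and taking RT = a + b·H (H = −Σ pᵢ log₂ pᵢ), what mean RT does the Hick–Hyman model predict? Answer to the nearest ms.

Entropy contributions −pᵢ log₂ pᵢ: 0.5142, 0.3826, 0.4941, 0.4346, 0.4453; sum H = 2.2709 bits.
RT = a + bH = 205 + 195·2.2709 = 647.82 ms.

648 ms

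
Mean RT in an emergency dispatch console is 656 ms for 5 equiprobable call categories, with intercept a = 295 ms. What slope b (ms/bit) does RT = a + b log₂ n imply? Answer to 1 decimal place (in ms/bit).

155.5 ms/bit

log₂(5) = 2.3219 bits.
b = (RT − a)/log₂ n = (656 − 295) / 2.3219 = 155.474 ms/bit.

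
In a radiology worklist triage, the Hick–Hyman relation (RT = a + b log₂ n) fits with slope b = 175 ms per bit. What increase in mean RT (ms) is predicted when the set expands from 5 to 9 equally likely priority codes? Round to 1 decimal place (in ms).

The intercept a cancels: ΔRT = b·(log₂ n₂ − log₂ n₁) = b·log₂(n₂/n₁).
log₂(9) − log₂(5) = 3.1699 − 2.3219 = 0.8480.
ΔRT = 175 × 0.8480 = 148.399 ms.

148.4 ms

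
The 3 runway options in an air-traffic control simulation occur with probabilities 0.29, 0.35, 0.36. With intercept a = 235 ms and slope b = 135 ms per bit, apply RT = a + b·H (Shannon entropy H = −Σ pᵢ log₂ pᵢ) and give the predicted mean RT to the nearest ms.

448 ms

Entropy contributions −pᵢ log₂ pᵢ: 0.5179, 0.5301, 0.5306; sum H = 1.5786 bits.
RT = a + bH = 235 + 135·1.5786 = 448.11 ms.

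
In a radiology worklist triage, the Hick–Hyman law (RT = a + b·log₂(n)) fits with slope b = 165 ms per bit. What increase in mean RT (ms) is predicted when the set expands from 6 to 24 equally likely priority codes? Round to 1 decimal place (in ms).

330.0 ms

Only the slope matters, since a is common to both: ΔRT = b·log₂(n₂/n₁).
log₂(24) − log₂(6) = log₂(24/6) = log₂(4) = 2.
ΔRT = 165 × 2.0000 = 330.000 ms.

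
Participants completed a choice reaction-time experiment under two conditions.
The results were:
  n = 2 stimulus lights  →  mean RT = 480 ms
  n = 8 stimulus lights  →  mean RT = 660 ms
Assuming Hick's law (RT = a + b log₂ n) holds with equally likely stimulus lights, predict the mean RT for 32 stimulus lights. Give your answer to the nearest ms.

Solve the two-equation system in a and b:
  b = (660 − 480) / (log₂ 8 − log₂ 2) = 180 / (3 − 1) = 90 ms/bit
  a = 480 − 90 × 1 = 390 ms
Then RT(32) = 390 + 90 × log₂ 32 = 390 + 90 × 5 ≈ 840.000 ms.

840 ms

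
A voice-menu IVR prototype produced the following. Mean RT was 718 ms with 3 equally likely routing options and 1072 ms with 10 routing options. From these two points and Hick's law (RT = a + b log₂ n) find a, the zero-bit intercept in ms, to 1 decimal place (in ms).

395.0 ms

The slope on a log₂ axis is (1072 − 718) / (3.3219 − 1.5850) = 203.804 ms/bit.
Intercept: a = 718 − 203.804·log₂(3) = 394.979 ms.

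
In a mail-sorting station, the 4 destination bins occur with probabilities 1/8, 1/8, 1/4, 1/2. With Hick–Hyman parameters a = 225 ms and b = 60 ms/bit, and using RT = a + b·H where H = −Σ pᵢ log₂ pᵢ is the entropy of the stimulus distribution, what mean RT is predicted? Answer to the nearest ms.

Each term −pᵢ log₂ pᵢ: 0.125·3 + 0.125·3 + 0.25·2 + 0.5·1; summed, H = 1.750 bits.
Mean RT = a + bH = 225 + 60·1.750 = 330.00 ms.

330 ms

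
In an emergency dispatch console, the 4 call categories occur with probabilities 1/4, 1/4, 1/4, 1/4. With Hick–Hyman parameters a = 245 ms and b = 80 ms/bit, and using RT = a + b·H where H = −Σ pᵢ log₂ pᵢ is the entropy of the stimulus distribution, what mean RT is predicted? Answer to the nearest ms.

405 ms

Each term −pᵢ log₂ pᵢ: 0.25·2 + 0.25·2 + 0.25·2 + 0.25·2; summed, H = 2.000 bits.
Mean RT = a + bH = 245 + 80·2.000 = 405.00 ms.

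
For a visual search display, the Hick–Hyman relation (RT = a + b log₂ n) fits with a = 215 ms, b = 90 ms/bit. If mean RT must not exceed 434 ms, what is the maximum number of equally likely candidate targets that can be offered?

5

Information budget: (434 − 215)/90 = 2.4333 bits, so n ≤ 2^2.4333 = 5.401 → at most 5.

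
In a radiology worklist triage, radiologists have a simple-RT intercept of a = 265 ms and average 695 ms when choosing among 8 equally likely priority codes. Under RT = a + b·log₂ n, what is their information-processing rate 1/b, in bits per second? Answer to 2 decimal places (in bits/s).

Choice component = 695 − 265 = 430 ms over log₂(8) = 3 bits.
b = 430 / 3 = 143.333 ms/bit, so 1/b = 6.977 bits/s.

6.98 bits/s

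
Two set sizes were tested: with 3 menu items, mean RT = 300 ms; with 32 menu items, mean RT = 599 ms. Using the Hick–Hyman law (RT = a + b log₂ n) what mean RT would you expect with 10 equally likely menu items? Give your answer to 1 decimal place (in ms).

452.1 ms

RT is linear in log₂ n, so two points fix the line:
  b = (599 − 300) / (log₂ 32 − log₂ 3) = 299 / (5 − 1.5850) = 87.554 ms/bit
  a = 300 − 87.554 × 1.5850 = 161.230 ms
Then RT(10) = 161.230 + 87.554 × log₂ 10 = 161.230 + 87.554 × 3.3219 ≈ 452.078 ms.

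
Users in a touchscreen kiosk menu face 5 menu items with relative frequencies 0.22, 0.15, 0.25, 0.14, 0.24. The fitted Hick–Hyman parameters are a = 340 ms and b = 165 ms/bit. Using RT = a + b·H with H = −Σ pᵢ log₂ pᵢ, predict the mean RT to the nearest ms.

717 ms

H = 0.22·log₂(1/0.22) + 0.15·log₂(1/0.15) + 0.25·log₂(1/0.25) + 0.14·log₂(1/0.14) + 0.24·log₂(1/0.24) = 2.2824 bits.
RT = 340 + 165 × 2.2824 = 716.59 ms.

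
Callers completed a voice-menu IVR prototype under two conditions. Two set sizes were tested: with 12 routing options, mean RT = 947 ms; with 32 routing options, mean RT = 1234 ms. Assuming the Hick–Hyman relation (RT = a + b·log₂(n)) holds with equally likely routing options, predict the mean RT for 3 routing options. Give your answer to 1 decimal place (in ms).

541.4 ms

With log₂ n on the abscissa the relation is linear; from the two conditions:
  b = (1234 − 947) / (log₂ 32 − log₂ 12) = 287 / (5 − 3.5850) = 202.821 ms/bit
  a = 947 − 202.821 × 3.5850 = 219.893 ms
Then RT(3) = 219.893 + 202.821 × log₂ 3 = 219.893 + 202.821 × 1.5850 ≈ 541.357 ms.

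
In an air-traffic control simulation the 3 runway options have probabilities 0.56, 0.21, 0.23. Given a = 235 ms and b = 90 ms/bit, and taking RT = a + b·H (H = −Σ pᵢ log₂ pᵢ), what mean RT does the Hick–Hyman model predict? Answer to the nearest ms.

H = 0.56·log₂(1/0.56) + 0.21·log₂(1/0.21) + 0.23·log₂(1/0.23) = 1.4289 bits.
RT = 235 + 90 × 1.4289 = 363.60 ms.

364 ms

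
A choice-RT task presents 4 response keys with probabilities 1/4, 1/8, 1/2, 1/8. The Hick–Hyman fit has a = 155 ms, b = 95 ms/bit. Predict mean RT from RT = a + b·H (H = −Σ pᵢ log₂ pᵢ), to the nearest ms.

321 ms

H = −Σ pᵢ log₂ pᵢ = 0.25·2 + 0.125·3 + 0.5·1 + 0.125·3 = 1.750 bits.
RT = 155 + 95 × 1.750 = 321.25 ms.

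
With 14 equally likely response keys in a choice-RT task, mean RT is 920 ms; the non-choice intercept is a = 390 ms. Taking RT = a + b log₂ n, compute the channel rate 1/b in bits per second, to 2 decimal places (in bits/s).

Choice component = 920 − 390 = 530 ms over log₂(14) = 3.8074 bits.
b = 530 / 3.8074 = 139.204 ms/bit, so 1/b = 7.184 bits/s.

7.18 bits/s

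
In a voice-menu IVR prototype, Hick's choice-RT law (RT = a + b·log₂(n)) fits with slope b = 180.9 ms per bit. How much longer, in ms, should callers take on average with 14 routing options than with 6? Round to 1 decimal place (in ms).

ΔRT = (a + b log₂ n₂) − (a + b log₂ n₁) = b·(log₂ n₂ − log₂ n₁).
log₂(14) − log₂(6) = 3.8074 − 2.5850 = 1.2224.
ΔRT = 180.9 × 1.2224 = 221.131 ms.

221.1 ms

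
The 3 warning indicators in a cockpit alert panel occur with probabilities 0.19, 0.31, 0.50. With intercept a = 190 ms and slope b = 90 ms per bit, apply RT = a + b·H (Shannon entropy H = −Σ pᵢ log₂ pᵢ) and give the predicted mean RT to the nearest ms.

Entropy contributions −pᵢ log₂ pᵢ: 0.4552, 0.5238, 0.5000; sum H = 1.4790 bits.
RT = a + bH = 190 + 90·1.4790 = 323.11 ms.

323 ms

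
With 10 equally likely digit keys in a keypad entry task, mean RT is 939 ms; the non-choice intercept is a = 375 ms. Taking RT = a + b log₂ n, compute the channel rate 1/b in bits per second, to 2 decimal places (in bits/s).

5.89 bits/s

b = (939 − 375)/log₂ 10 = 564/3.3219 = 169.781 ms per bit = 0.16978 s/bit; the reciprocal is 5.890 bits/s.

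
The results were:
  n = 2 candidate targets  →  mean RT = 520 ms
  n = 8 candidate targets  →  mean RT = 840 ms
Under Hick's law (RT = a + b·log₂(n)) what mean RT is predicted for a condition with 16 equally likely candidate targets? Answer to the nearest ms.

1000 ms

Fit slope and intercept:
  b = (840 − 520) / (log₂ 8 − log₂ 2) = 320 / (3 − 1) = 160 ms/bit
  a = 520 − 160 × 1 = 360 ms
Then RT(16) = 360 + 160 × log₂ 16 = 360 + 160 × 4 ≈ 1000.000 ms.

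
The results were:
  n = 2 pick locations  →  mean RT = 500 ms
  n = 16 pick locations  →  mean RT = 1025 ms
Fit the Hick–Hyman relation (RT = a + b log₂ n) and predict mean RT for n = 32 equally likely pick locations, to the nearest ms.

1200 ms

With log₂ n on the abscissa the relation is linear; from the two conditions:
  b = (1025 − 500) / (log₂ 16 − log₂ 2) = 525 / (4 − 1) = 175 ms/bit
  a = 500 − 175 × 1 = 325 ms
Then RT(32) = 325 + 175 × log₂ 32 = 325 + 175 × 5 ≈ 1200.000 ms.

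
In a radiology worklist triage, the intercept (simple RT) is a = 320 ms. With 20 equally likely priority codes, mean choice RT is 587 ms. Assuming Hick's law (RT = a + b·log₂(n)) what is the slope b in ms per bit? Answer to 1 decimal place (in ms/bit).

20 alternatives carry log₂ 20 = 4.3219 bits; the choice cost is 587 − 320 = 267 ms, so b = 267/4.3219 = 61.778 ms/bit.

61.8 ms/bit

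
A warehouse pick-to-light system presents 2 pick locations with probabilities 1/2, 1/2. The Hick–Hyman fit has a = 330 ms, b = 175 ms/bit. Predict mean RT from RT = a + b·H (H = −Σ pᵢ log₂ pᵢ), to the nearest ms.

Each term −pᵢ log₂ pᵢ: 0.5·1 + 0.5·1; summed, H = 1.000 bits.
Mean RT = a + bH = 330 + 175·1.000 = 505.00 ms.

505 ms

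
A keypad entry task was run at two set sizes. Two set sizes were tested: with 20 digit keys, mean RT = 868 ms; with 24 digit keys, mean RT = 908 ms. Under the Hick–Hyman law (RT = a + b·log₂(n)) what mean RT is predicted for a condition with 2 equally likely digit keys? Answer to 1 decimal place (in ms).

362.8 ms

RT is linear in log₂ n, so two points fix the line:
  b = (908 − 868) / (log₂ 24 − log₂ 20) = 40 / (4.5850 − 4.3219) = 152.071 ms/bit
  a = 868 − 152.071 × 4.3219 = 210.759 ms
Then RT(2) = 210.759 + 152.071 × log₂ 2 = 210.759 + 152.071 × 1 ≈ 362.830 ms.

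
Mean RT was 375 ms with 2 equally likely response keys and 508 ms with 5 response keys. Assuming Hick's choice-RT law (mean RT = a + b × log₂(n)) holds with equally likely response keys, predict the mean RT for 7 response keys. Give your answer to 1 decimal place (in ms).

Fit slope and intercept:
  b = (508 − 375) / (log₂ 5 − log₂ 2) = 133 / (2.3219 − 1) = 100.611 ms/bit
  a = 375 − 100.611 × 1 = 274.389 ms
Then RT(7) = 274.389 + 100.611 × log₂ 7 = 274.389 + 100.611 × 2.8074 ≈ 556.839 ms.

556.8 ms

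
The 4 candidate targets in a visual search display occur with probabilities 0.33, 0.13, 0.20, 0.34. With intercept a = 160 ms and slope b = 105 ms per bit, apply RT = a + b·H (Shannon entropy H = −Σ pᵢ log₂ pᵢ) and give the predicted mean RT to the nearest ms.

360 ms

Entropy contributions −pᵢ log₂ pᵢ: 0.5278, 0.3826, 0.4644, 0.5292; sum H = 1.9040 bits.
RT = a + bH = 160 + 105·1.9040 = 359.92 ms.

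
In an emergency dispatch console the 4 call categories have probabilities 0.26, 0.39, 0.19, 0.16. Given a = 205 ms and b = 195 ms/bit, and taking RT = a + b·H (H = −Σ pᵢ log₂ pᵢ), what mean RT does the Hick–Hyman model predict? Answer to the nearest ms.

Entropy contributions −pᵢ log₂ pᵢ: 0.5053, 0.5298, 0.4552, 0.4230; sum H = 1.9133 bits.
RT = a + bH = 205 + 195·1.9133 = 578.10 ms.

578 ms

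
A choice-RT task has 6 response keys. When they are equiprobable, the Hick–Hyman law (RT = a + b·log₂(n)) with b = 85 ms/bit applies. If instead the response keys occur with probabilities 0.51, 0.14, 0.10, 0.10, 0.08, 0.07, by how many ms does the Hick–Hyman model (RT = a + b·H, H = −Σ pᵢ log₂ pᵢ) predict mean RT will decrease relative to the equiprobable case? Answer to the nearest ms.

The RT saving is b·ΔH. Equiprobable H₀ = log₂(6) = 2.5850 bits; with the given probabilities H = 2.1170 bits.
b·(H₀ − H) = 85 × (2.5850 − 2.1170) = 39.78 ms.

40 ms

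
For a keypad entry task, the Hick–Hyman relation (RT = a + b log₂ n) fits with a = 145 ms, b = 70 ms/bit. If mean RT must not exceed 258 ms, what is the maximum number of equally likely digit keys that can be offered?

3

Set 145 + 70·log₂ n ≤ 258 → log₂ n ≤ (258 − 145)/70 = 1.6143.
So n ≤ 2^1.6143 = 3.062; the largest integer n is 3.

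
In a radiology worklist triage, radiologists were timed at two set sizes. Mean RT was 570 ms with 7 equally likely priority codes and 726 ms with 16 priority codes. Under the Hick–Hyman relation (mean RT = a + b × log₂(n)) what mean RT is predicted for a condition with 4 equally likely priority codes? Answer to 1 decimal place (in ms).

464.4 ms

RT is linear in log₂ n, so two points fix the line:
  b = (726 − 570) / (log₂ 16 − log₂ 7) = 156 / (4 − 2.8074) = 130.802 ms/bit
  a = 570 − 130.802 × 2.8074 = 202.793 ms
Then RT(4) = 202.793 + 130.802 × log₂ 4 = 202.793 + 130.802 × 2 ≈ 464.397 ms.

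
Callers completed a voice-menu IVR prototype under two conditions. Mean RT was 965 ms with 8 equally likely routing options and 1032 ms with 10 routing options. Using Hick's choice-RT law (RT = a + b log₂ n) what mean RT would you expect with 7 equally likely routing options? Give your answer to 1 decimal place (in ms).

924.9 ms

With log₂ n on the abscissa the relation is linear; from the two conditions:
  b = (1032 − 965) / (log₂ 10 − log₂ 8) = 67 / (3.3219 − 3) = 208.121 ms/bit
  a = 965 − 208.121 × 3 = 340.637 ms
Then RT(7) = 340.637 + 208.121 × log₂ 7 = 340.637 + 208.121 × 2.8074 ≈ 924.907 ms.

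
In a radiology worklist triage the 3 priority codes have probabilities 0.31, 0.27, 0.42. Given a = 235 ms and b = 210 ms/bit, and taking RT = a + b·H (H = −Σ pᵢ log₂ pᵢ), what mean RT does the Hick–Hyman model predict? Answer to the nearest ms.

Entropy contributions −pᵢ log₂ pᵢ: 0.5238, 0.5100, 0.5256; sum H = 1.5595 bits.
RT = a + bH = 235 + 210·1.5595 = 562.49 ms.

562 ms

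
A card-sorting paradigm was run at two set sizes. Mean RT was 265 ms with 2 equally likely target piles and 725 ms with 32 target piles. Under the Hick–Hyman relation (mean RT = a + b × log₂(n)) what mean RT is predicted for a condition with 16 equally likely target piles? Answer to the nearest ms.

RT is linear in log₂ n, so two points fix the line:
  b = (725 − 265) / (log₂ 32 − log₂ 2) = 460 / (5 − 1) = 115 ms/bit
  a = 265 − 115 × 1 = 150 ms
Then RT(16) = 150 + 115 × log₂ 16 = 150 + 115 × 4 ≈ 610.000 ms.

610 ms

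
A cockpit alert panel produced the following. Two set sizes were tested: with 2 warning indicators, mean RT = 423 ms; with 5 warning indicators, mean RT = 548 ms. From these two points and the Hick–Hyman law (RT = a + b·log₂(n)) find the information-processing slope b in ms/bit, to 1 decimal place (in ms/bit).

94.6 ms/bit

Slope: b = (548 − 423) / (log₂ 5 − log₂ 2) = 125/1.3219 = 94.559 ms/bit.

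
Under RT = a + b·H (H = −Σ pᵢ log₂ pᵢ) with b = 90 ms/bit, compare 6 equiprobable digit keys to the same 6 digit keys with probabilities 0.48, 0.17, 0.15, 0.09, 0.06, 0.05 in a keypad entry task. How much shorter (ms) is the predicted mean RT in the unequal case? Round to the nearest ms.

41 ms

Equiprobable entropy H₀ = log₂ 6 = 2.5850 bits.
Skewed entropy H = −Σ pᵢ log₂ pᵢ = 2.1257 bits.
ΔRT = b·(H₀ − H) = 90 × 0.4593 = 41.34 ms.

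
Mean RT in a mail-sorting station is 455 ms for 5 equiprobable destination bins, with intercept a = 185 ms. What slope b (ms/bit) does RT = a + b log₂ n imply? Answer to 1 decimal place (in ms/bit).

log₂(5) = 2.3219 bits.
b = (RT − a)/log₂ n = (455 − 185) / 2.3219 = 116.283 ms/bit.

116.3 ms/bit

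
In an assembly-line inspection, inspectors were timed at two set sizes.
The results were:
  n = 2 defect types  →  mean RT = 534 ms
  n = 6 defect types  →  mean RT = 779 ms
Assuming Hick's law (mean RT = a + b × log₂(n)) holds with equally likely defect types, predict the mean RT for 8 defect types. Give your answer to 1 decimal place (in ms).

843.2 ms

With log₂ n on the abscissa the relation is linear; from the two conditions:
  b = (779 − 534) / (log₂ 6 − log₂ 2) = 245 / (2.5850 − 1) = 154.578 ms/bit
  a = 534 − 154.578 × 1 = 379.422 ms
Then RT(8) = 379.422 + 154.578 × log₂ 8 = 379.422 + 154.578 × 3 ≈ 843.156 ms.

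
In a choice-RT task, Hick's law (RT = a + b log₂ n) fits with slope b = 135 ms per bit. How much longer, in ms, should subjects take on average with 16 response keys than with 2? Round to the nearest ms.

ΔRT = (a + b log₂ n₂) − (a + b log₂ n₁) = b·(log₂ n₂ − log₂ n₁).
log₂(16) − log₂(2) = log₂(16/2) = log₂(8) = 3.
ΔRT = 135 × 3.0000 = 405.000 ms.

405 ms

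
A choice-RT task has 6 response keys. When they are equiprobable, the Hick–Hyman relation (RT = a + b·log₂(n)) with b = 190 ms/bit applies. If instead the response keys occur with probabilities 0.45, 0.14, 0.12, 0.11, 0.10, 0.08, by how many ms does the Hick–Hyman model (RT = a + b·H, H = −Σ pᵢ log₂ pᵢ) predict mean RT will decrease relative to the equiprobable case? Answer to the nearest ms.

62 ms

The RT saving is b·ΔH. Equiprobable H₀ = log₂(6) = 2.5850 bits; with the given probabilities H = 2.2566 bits.
b·(H₀ − H) = 190 × (2.5850 − 2.2566) = 62.40 ms.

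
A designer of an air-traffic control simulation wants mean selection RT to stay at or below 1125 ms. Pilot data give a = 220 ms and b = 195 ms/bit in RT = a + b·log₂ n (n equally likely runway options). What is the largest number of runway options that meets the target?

Set 220 + 195·log₂ n ≤ 1125 → log₂ n ≤ (1125 − 220)/195 = 4.6410.
So n ≤ 2^4.6410 = 24.951; the largest integer n is 24.

24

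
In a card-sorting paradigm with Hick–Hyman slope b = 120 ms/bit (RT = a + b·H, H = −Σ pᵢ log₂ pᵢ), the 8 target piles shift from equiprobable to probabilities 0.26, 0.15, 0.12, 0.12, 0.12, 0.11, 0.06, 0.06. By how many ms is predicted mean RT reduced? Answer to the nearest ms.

17 ms

The RT saving is b·ΔH. Equiprobable H₀ = log₂(8) = 3.0000 bits; with the given probabilities H = 2.8544 bits.
b·(H₀ − H) = 120 × (3.0000 − 2.8544) = 17.47 ms.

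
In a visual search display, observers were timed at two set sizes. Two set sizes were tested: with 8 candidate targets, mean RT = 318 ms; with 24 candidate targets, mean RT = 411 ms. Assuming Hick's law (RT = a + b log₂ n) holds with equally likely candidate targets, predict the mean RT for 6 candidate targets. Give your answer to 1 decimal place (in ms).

293.6 ms

RT is linear in log₂ n, so two points fix the line:
  b = (411 − 318) / (log₂ 24 − log₂ 8) = 93 / (4.5850 − 3) = 58.676 ms/bit
  a = 318 − 58.676 × 3 = 141.971 ms
Then RT(6) = 141.971 + 58.676 × log₂ 6 = 141.971 + 58.676 × 2.5850 ≈ 293.647 ms.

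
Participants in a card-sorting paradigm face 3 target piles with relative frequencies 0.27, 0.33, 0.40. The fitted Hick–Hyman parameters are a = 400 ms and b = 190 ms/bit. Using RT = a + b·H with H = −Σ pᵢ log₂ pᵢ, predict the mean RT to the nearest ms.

698 ms

Entropy contributions −pᵢ log₂ pᵢ: 0.5100, 0.5278, 0.5288; sum H = 1.5666 bits.
RT = a + bH = 400 + 190·1.5666 = 697.66 ms.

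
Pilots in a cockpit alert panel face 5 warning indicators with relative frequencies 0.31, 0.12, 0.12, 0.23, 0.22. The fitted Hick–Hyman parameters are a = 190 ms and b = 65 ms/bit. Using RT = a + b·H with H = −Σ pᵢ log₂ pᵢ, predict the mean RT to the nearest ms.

H = 0.31·log₂(1/0.31) + 0.12·log₂(1/0.12) + 0.12·log₂(1/0.12) + 0.23·log₂(1/0.23) + 0.22·log₂(1/0.22) = 2.2262 bits.
RT = 190 + 65 × 2.2262 = 334.70 ms.

335 ms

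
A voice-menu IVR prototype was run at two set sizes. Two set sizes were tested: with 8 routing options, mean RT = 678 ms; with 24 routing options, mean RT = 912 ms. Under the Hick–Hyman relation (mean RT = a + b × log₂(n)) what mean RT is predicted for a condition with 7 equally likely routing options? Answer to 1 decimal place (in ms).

649.6 ms

Solve the two-equation system in a and b:
  b = (912 − 678) / (log₂ 24 − log₂ 8) = 234 / (4.5850 − 3) = 147.638 ms/bit
  a = 678 − 147.638 × 3 = 235.087 ms
Then RT(7) = 235.087 + 147.638 × log₂ 7 = 235.087 + 147.638 × 2.8074 ≈ 649.558 ms.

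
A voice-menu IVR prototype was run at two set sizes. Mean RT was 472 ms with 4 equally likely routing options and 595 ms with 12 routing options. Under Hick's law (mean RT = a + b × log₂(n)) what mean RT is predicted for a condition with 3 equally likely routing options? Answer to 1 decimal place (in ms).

439.8 ms

With log₂ n on the abscissa the relation is linear; from the two conditions:
  b = (595 − 472) / (log₂ 12 − log₂ 4) = 123 / (3.5850 − 2) = 77.604 ms/bit
  a = 472 − 77.604 × 2 = 316.791 ms
Then RT(3) = 316.791 + 77.604 × log₂ 3 = 316.791 + 77.604 × 1.5850 ≈ 439.791 ms.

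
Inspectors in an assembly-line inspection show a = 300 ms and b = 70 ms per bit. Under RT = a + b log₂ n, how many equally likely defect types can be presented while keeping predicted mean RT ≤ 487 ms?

Set 300 + 70·log₂ n ≤ 487 → log₂ n ≤ (487 − 300)/70 = 2.6714.
So n ≤ 2^2.6714 = 6.371; the largest integer n is 6.

6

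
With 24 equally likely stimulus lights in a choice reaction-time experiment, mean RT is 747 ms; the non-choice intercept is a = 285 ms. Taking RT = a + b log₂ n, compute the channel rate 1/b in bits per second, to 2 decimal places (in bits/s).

b = (747 − 285)/log₂ 24 = 462/4.5850 = 100.764 ms per bit = 0.10076 s/bit; the reciprocal is 9.924 bits/s.

9.92 bits/s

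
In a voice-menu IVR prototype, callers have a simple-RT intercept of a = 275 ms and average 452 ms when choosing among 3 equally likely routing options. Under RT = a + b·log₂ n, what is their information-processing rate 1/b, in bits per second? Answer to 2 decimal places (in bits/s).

b = (452 − 275)/log₂ 3 = 177/1.5850 = 111.675 ms per bit = 0.11167 s/bit; the reciprocal is 8.955 bits/s.

8.95 bits/s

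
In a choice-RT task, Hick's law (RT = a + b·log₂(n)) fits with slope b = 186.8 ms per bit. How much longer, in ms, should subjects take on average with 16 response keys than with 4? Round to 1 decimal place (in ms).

373.6 ms

ΔRT = (a + b log₂ n₂) − (a + b log₂ n₁) = b·(log₂ n₂ − log₂ n₁).
log₂(16) − log₂(4) = log₂(16/4) = log₂(4) = 2.
ΔRT = 186.8 × 2.0000 = 373.600 ms.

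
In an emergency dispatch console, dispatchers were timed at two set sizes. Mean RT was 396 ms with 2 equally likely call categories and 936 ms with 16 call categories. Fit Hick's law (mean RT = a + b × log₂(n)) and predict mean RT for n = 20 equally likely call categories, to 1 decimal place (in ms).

With log₂ n on the abscissa the relation is linear; from the two conditions:
  b = (936 − 396) / (log₂ 16 − log₂ 2) = 540 / (4 − 1) = 180.000 ms/bit
  a = 396 − 180.000 × 1 = 216.000 ms
Then RT(20) = 216.000 + 180.000 × log₂ 20 = 216.000 + 180.000 × 4.3219 ≈ 993.947 ms.

993.9 ms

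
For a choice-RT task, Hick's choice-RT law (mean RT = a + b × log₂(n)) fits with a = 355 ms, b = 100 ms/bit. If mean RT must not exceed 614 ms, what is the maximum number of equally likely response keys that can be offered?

Information budget: (614 − 355)/100 = 2.5900 bits, so n ≤ 2^2.5900 = 6.021 → at most 6.

6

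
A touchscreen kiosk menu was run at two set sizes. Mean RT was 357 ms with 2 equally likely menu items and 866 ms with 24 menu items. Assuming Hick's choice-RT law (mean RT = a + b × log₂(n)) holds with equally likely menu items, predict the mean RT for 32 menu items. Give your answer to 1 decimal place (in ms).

924.9 ms

With log₂ n on the abscissa the relation is linear; from the two conditions:
  b = (866 − 357) / (log₂ 24 − log₂ 2) = 509 / (4.5850 − 1) = 141.982 ms/bit
  a = 357 − 141.982 × 1 = 215.018 ms
Then RT(32) = 215.018 + 141.982 × log₂ 32 = 215.018 + 141.982 × 5 ≈ 924.928 ms.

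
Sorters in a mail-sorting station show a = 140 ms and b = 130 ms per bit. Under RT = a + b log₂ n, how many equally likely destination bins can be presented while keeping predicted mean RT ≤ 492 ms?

Set 140 + 130·log₂ n ≤ 492 → log₂ n ≤ (492 − 140)/130 = 2.7077.
So n ≤ 2^2.7077 = 6.533; the largest integer n is 6.

6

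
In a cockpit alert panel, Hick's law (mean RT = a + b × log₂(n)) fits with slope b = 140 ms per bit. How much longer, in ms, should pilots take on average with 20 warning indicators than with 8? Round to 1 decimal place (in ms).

185.1 ms

The intercept a cancels: ΔRT = b·(log₂ n₂ − log₂ n₁) = b·log₂(n₂/n₁).
log₂(20) − log₂(8) = 4.3219 − 3 = 1.3219.
ΔRT = 140 × 1.3219 = 185.070 ms.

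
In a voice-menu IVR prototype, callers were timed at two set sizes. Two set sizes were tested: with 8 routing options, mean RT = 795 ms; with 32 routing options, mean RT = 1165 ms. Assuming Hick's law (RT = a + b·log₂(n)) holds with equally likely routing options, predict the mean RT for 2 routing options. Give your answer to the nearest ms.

425 ms

Fit slope and intercept:
  b = (1165 − 795) / (log₂ 32 − log₂ 8) = 370 / (5 − 3) = 185 ms/bit
  a = 795 − 185 × 3 = 240 ms
Then RT(2) = 240 + 185 × log₂ 2 = 240 + 185 × 1 ≈ 425.000 ms.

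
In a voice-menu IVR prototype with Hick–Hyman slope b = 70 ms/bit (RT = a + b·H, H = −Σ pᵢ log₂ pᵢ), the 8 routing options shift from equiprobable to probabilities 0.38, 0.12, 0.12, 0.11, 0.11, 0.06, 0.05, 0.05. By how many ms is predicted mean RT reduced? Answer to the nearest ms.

Equiprobable entropy H₀ = log₂ 8 = 3.0000 bits.
Skewed entropy H = −Σ pᵢ log₂ pᵢ = 2.6409 bits.
ΔRT = b·(H₀ − H) = 70 × 0.3591 = 25.14 ms.

25 ms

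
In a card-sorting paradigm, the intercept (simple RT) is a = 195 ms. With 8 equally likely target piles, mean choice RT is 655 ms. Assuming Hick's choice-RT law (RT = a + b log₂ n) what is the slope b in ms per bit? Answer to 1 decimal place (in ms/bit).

8 alternatives carry log₂ 8 = 3 bits; the choice cost is 655 − 195 = 460 ms, so b = 460/3 = 153.333 ms/bit.

153.3 ms/bit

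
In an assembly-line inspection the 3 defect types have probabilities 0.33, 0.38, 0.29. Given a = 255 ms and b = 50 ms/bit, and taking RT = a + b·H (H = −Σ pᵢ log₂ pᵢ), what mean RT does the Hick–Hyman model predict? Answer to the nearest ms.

Entropy contributions −pᵢ log₂ pᵢ: 0.5278, 0.5305, 0.5179; sum H = 1.5762 bits.
RT = a + bH = 255 + 50·1.5762 = 333.81 ms.

334 ms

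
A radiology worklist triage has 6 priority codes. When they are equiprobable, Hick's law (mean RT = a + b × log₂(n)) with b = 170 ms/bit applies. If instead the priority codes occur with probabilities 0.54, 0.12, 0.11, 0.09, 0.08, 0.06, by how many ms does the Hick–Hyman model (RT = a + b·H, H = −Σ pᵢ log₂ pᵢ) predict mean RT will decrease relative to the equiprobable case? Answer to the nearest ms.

92 ms

The RT saving is b·ΔH. Equiprobable H₀ = log₂(6) = 2.5850 bits; with the given probabilities H = 2.0451 bits.
b·(H₀ − H) = 170 × (2.5850 − 2.0451) = 91.78 ms.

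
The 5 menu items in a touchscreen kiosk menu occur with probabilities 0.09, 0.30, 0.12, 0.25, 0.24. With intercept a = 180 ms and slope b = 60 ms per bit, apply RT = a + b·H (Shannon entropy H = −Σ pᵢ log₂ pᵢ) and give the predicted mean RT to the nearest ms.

312 ms

H = 0.09·log₂(1/0.09) + 0.30·log₂(1/0.30) + 0.12·log₂(1/0.12) + 0.25·log₂(1/0.25) + 0.24·log₂(1/0.24) = 2.1949 bits.
RT = 180 + 60 × 2.1949 = 311.70 ms.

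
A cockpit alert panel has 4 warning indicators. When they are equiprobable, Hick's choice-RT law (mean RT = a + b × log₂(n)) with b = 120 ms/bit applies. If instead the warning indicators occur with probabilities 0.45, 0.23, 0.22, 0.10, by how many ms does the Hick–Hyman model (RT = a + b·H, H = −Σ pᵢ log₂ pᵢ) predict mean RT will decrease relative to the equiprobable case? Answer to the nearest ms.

The RT saving is b·ΔH. Equiprobable H₀ = log₂(4) = 2.0000 bits; with the given probabilities H = 1.8188 bits.
b·(H₀ − H) = 120 × (2.0000 − 1.8188) = 21.74 ms.

22 ms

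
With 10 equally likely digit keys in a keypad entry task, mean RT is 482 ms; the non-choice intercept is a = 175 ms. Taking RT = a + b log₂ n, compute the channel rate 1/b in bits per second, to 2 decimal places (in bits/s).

Choice component = 482 − 175 = 307 ms over log₂(10) = 3.3219 bits.
b = 307 / 3.3219 = 92.416 ms/bit, so 1/b = 10.821 bits/s.

10.82 bits/s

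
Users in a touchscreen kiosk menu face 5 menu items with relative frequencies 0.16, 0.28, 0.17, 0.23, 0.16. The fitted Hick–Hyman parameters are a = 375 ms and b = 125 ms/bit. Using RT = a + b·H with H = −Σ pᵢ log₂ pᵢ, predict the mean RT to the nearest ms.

Entropy contributions −pᵢ log₂ pᵢ: 0.4230, 0.5142, 0.4346, 0.4877, 0.4230; sum H = 2.2825 bits.
RT = a + bH = 375 + 125·2.2825 = 660.31 ms.

660 ms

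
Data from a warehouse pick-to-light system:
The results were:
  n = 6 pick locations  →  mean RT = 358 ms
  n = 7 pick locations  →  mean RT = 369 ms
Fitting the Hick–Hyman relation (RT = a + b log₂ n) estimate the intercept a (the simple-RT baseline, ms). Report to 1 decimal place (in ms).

230.1 ms

b = (RT₂ − RT₁)/(log₂ n₂ − log₂ n₁) = (369 − 358)/(2.8074 − 2.5850) = 49.462 ms/bit.
a = RT₁ − b·log₂ n₁ = 358 − 49.462 × 2.5850 = 230.142 ms.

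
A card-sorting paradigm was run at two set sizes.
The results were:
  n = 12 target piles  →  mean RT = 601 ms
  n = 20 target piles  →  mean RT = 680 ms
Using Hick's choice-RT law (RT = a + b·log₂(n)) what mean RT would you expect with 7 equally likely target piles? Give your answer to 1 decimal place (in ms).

517.6 ms

Solve the two-equation system in a and b:
  b = (680 − 601) / (log₂ 20 − log₂ 12) = 79 / (4.3219 − 3.5850) = 107.196 ms/bit
  a = 601 − 107.196 × 3.5850 = 216.705 ms
Then RT(7) = 216.705 + 107.196 × log₂ 7 = 216.705 + 107.196 × 2.8074 ≈ 517.643 ms.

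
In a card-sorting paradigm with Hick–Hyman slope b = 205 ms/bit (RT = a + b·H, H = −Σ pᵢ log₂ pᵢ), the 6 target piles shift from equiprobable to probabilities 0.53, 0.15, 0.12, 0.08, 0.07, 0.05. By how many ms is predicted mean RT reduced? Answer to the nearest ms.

Equiprobable entropy H₀ = log₂ 6 = 2.5850 bits.
Skewed entropy H = −Σ pᵢ log₂ pᵢ = 2.0392 bits.
ΔRT = b·(H₀ − H) = 205 × 0.5457 = 111.88 ms.

112 ms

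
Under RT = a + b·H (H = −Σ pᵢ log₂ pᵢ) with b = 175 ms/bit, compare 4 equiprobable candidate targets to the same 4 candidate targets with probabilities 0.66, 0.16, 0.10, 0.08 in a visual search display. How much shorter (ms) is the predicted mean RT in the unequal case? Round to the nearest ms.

The RT saving is b·ΔH. Equiprobable H₀ = log₂(4) = 2.0000 bits; with the given probabilities H = 1.4424 bits.
b·(H₀ − H) = 175 × (2.0000 − 1.4424) = 97.59 ms.

98 ms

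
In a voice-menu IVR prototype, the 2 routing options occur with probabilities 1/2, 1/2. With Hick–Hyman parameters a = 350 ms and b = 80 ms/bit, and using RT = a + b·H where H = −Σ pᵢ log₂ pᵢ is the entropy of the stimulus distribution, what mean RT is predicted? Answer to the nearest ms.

Each term −pᵢ log₂ pᵢ: 0.5·1 + 0.5·1; summed, H = 1.000 bits.
Mean RT = a + bH = 350 + 80·1.000 = 430.00 ms.

430 ms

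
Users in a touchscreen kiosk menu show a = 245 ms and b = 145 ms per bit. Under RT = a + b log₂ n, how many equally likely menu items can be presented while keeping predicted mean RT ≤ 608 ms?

5

145·log₂ n ≤ 608 − 245 = 363, giving log₂ n ≤ 2.5034 and n ≤ 5.670. The largest whole number is 5.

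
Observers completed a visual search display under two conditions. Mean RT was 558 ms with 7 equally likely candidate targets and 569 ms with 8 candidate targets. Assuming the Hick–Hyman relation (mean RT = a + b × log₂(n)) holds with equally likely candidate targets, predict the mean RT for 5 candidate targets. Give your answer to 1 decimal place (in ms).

Solve the two-equation system in a and b:
  b = (569 − 558) / (log₂ 8 − log₂ 7) = 11 / (3 − 2.8074) = 57.100 ms/bit
  a = 558 − 57.100 × 2.8074 = 397.701 ms
Then RT(5) = 397.701 + 57.100 × log₂ 5 = 397.701 + 57.100 × 2.3219 ≈ 530.282 ms.

530.3 ms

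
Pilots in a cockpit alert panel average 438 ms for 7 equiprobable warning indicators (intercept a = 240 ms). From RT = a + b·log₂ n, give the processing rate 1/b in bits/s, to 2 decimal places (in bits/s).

Choice component = 438 − 240 = 198 ms over log₂(7) = 2.8074 bits.
b = 198 / 2.8074 = 70.529 ms/bit, so 1/b = 14.179 bits/s.

14.18 bits/s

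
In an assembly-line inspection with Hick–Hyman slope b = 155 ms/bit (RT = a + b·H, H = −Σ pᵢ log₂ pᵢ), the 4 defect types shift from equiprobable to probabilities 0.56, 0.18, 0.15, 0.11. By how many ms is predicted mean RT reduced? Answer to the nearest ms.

50 ms

The RT saving is b·ΔH. Equiprobable H₀ = log₂(4) = 2.0000 bits; with the given probabilities H = 1.6746 bits.
b·(H₀ − H) = 155 × (2.0000 − 1.6746) = 50.44 ms.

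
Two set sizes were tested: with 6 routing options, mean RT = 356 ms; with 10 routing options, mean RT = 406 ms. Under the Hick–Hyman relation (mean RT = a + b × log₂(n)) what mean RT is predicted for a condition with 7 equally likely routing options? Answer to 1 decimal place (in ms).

371.1 ms

With log₂ n on the abscissa the relation is linear; from the two conditions:
  b = (406 − 356) / (log₂ 10 − log₂ 6) = 50 / (3.3219 − 2.5850) = 67.846 ms/bit
  a = 356 − 67.846 × 2.5850 = 180.621 ms
Then RT(7) = 180.621 + 67.846 × log₂ 7 = 180.621 + 67.846 × 2.8074 ≈ 371.088 ms.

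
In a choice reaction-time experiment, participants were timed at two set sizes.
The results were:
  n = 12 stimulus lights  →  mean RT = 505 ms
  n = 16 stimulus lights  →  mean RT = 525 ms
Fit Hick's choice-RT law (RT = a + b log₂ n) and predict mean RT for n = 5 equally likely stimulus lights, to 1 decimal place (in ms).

444.1 ms

Fit slope and intercept:
  b = (525 − 505) / (log₂ 16 − log₂ 12) = 20 / (4 − 3.5850) = 48.188 ms/bit
  a = 505 − 48.188 × 3.5850 = 332.246 ms
Then RT(5) = 332.246 + 48.188 × log₂ 5 = 332.246 + 48.188 × 2.3219 ≈ 444.136 ms.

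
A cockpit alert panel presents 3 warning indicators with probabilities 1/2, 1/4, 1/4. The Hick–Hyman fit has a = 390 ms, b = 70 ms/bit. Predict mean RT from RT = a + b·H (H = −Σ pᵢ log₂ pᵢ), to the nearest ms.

H = −Σ pᵢ log₂ pᵢ = 0.5·1 + 0.25·2 + 0.25·2 = 1.500 bits.
RT = 390 + 70 × 1.500 = 495.00 ms.

495 ms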